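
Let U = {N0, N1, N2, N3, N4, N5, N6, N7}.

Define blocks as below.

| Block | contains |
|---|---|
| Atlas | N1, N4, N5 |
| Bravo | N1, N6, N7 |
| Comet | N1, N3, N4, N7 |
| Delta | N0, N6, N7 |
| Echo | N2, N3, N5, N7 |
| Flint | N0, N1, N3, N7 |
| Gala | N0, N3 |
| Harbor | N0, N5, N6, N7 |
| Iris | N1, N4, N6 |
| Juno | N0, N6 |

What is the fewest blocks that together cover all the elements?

Echo, Harbor, and Iris cover everything between them: the union {N0, N1, N2, N3, N4, N5, N6, N7} is all of U.
Only Echo contains N2, so Echo is forced; the remaining 4 elements need at least 2 more blocks (each remaining block adds at most 3) — so at least 3 blocks are needed, and 3 is optimal.

3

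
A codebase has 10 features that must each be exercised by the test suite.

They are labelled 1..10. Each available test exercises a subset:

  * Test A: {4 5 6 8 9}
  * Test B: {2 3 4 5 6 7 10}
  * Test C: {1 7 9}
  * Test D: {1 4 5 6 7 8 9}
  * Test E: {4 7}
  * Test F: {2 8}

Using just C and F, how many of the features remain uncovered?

5

Union of C, F = {1, 2, 7, 8, 9}.
Not covered: 3, 4, 5, 6, 10 — 5 features.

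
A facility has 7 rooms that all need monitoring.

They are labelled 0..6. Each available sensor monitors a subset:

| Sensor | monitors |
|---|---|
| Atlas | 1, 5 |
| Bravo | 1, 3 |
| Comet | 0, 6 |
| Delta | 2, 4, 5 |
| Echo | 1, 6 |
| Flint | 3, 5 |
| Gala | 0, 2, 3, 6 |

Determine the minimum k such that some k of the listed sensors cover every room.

Atlas and Delta and Gala together: Atlas ∪ Delta ∪ Gala = {0, 1, 2, 3, 4, 5, 6} — every room is covered.
Only Delta contains 4, so Delta is forced; the remaining 4 rooms need at least 2 more sensors (each remaining sensor adds at most 3) — so at least 3 sensors are needed, and 3 is optimal.

3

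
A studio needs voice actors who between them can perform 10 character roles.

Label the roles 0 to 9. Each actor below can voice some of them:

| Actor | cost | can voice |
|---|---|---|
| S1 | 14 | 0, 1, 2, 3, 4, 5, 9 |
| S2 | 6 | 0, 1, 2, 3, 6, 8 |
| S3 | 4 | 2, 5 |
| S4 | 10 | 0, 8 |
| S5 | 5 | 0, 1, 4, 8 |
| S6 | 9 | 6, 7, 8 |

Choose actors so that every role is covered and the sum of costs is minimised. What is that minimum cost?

S1, S6 together cover every role (S1 ∪ S6 = {0, 1, 2, 3, 4, 5, 6, 7, 8, 9}); total cost 14 + 9 = 23.
The greedy pick S2, S3, S5, S6, S1 costs 38; no covering selection beats 23.

23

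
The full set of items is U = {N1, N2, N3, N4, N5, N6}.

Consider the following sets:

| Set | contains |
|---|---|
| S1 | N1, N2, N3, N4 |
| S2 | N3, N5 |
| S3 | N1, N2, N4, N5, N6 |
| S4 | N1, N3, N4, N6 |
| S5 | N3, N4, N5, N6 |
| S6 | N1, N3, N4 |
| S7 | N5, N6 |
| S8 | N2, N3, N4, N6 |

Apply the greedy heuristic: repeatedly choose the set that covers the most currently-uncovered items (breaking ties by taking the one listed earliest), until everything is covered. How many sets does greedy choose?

2

Greedy: pick S3 (covers 5 new) → pick S1 (covers 1 new). Total picks: 2.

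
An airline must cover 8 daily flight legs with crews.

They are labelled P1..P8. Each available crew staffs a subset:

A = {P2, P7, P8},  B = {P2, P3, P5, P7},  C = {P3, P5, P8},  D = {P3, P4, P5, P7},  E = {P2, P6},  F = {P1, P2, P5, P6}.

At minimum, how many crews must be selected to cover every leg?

C and D and F together: C ∪ D ∪ F = {P1, P2, P3, P4, P5, P6, P7, P8} — every leg is covered.
Only F contains P1, so F is forced; the remaining 4 legs need at least 2 more crews (each remaining crew adds at most 3) — so at least 3 crews are needed, and 3 is optimal.

3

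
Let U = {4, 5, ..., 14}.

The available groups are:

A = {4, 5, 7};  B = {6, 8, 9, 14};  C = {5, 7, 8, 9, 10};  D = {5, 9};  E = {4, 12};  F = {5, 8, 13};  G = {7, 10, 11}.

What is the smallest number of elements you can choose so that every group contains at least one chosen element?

4

Take H = {5, 8, 10, 12}. Each listed group contains at least one of these, so H is a hitting set of size 4.
No choice of 3 elements meets every group, so 4 is the minimum.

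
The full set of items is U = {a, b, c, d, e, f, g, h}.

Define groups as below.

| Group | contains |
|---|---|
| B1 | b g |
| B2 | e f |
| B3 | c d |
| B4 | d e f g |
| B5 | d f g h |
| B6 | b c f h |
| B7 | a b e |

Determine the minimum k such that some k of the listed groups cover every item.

3

B3, B5, and B7 cover everything between them: the union {a, b, c, d, e, f, g, h} is all of U.
Only B7 contains a, so B7 is forced; the remaining 5 items need at least 2 more groups (each remaining group adds at most 4) — so at least 3 groups are needed, and 3 is optimal.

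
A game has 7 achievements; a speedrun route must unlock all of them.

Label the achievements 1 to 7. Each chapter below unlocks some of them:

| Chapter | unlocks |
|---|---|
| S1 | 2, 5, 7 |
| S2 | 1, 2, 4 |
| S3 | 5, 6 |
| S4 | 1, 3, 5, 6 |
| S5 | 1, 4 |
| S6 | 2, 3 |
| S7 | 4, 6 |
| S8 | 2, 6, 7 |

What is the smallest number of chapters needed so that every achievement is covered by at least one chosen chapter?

Take {S4, S7, S8}. Their union is {1, 2, 3, 4, 5, 6, 7}, which is all 7 achievements.
No 2 of the 8 chapters cover everything (all 28 combinations miss at least one achievement), so 3 is optimal.

3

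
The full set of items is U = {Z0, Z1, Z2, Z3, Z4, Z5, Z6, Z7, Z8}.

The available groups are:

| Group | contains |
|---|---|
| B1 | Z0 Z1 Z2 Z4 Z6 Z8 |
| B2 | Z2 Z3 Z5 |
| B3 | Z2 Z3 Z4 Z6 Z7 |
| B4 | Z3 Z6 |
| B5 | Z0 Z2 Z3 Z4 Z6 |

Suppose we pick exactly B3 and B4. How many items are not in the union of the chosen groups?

4

Union of B3, B4 = {Z2, Z3, Z4, Z6, Z7}.
Not covered: Z0, Z1, Z5, Z8 — 4 items.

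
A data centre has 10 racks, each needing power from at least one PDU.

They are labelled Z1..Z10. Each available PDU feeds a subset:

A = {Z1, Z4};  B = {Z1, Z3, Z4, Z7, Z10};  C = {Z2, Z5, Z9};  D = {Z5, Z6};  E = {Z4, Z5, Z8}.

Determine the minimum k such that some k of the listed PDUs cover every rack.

Take {B, C, D, E}. Their union is {Z1, Z2, Z3, Z4, Z5, Z6, Z7, Z8, Z9, Z10}, which is all 10 racks.
No 3 of the 5 PDUs cover everything (all 10 combinations miss at least one rack), so 4 is optimal.

4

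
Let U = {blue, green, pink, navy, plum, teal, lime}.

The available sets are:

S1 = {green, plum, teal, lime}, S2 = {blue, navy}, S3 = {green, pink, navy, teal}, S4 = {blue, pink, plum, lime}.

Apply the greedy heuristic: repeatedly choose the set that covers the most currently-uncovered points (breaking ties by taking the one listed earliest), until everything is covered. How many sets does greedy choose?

Greedy: pick S1 (covers 4 new) → pick S2 (covers 2 new) → pick S3 (covers 1 new). Total picks: 3.
(The true minimum cover uses only 2 sets, so greedy is not optimal here.)

3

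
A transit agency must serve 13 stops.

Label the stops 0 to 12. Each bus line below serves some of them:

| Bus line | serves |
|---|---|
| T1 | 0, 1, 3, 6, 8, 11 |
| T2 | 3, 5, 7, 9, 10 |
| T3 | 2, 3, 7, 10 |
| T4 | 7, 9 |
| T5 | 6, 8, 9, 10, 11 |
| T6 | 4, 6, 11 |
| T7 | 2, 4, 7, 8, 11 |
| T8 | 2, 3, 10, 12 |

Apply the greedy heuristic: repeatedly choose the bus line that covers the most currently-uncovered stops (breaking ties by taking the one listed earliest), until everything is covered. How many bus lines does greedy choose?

4

Greedy: pick T1 (covers 6 new) → pick T2 (covers 4 new) → pick T7 (covers 2 new) → pick T8 (covers 1 new). Total picks: 4.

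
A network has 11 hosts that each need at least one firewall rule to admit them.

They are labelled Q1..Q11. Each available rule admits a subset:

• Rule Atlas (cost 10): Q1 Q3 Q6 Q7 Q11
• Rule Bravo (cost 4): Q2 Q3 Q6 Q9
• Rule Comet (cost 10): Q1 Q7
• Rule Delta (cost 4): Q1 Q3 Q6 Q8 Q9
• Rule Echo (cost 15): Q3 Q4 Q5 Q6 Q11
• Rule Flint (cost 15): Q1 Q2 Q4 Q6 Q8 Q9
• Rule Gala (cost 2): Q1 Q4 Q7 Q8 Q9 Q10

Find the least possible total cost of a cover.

Bravo, Echo, Gala together cover every host (Bravo ∪ Echo ∪ Gala = {Q1, Q2, Q3, Q4, Q5, Q6, Q7, Q8, Q9, Q10, Q11}); total cost 4 + 15 + 2 = 21.
No covering selection has total cost below 21.

21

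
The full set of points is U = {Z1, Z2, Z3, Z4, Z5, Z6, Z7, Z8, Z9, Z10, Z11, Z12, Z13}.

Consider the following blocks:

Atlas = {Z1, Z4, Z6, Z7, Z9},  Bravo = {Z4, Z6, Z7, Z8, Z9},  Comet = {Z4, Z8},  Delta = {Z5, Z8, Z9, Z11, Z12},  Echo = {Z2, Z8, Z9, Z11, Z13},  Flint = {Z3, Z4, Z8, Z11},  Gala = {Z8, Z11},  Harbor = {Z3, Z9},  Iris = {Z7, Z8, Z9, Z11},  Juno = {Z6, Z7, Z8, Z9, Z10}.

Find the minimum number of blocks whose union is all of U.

Atlas and Delta and Echo and Harbor and Juno together: Atlas ∪ Delta ∪ Echo ∪ Harbor ∪ Juno = {Z1, Z2, Z3, Z4, Z5, Z6, Z7, Z8, Z9, Z10, Z11, Z12, Z13} — every point is covered.
No 4 of the 10 blocks cover everything (all 210 combinations miss at least one point), so 5 is optimal.

5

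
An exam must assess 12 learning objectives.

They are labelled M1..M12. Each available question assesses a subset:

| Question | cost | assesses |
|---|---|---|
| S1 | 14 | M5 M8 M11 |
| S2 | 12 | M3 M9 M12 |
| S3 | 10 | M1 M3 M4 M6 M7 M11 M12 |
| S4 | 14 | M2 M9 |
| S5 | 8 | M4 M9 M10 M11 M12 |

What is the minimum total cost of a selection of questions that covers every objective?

46

S1, S3, S4, S5 together cover every objective (S1 ∪ S3 ∪ S4 ∪ S5 = {M1, M2, M3, M4, M5, M6, M7, M8, M9, M10, M11, M12}); total cost 14 + 10 + 14 + 8 = 46.
No covering selection has total cost below 46.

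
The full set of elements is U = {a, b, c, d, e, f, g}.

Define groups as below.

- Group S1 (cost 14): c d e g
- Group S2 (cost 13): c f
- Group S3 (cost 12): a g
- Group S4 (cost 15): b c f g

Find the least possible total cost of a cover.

S1, S3, S4 together cover every element (S1 ∪ S3 ∪ S4 = {a, b, c, d, e, f, g}); total cost 14 + 12 + 15 = 41.
No covering selection has total cost below 41.

41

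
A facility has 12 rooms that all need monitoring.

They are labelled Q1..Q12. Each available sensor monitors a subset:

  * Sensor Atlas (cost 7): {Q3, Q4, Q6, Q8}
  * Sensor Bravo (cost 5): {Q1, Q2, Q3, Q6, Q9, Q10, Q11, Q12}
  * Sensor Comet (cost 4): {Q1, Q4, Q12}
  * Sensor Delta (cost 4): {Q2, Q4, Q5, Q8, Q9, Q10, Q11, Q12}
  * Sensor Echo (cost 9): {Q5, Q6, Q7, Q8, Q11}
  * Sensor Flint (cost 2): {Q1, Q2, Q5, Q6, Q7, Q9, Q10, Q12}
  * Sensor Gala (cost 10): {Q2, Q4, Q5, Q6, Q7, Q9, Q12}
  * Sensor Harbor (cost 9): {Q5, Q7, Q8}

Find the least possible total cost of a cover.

Bravo, Delta, Flint together cover every room (Bravo ∪ Delta ∪ Flint = {Q1, Q2, Q3, Q4, Q5, Q6, Q7, Q8, Q9, Q10, Q11, Q12}); total cost 5 + 4 + 2 = 11.
No covering selection has total cost below 11.

11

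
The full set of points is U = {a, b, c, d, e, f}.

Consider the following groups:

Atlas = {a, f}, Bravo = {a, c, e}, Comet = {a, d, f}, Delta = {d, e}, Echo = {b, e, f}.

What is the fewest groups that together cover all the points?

3

Take {Bravo, Comet, Echo}. Their union is {a, b, c, d, e, f}, which is all 6 points.
Only Echo contains b, so Echo is forced; the remaining 3 points need at least 2 more groups (each remaining group adds at most 2) — so at least 3 groups are needed, and 3 is optimal.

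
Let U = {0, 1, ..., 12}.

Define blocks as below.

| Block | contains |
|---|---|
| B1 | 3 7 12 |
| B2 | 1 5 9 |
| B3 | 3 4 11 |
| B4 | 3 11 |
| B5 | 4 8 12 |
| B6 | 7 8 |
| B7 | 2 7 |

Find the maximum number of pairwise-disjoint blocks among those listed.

B2, B4, B5, B7 are pairwise disjoint (B2={1,5,9}; B4={3,11}; B5={4,8,12}; B7={2,7}).
Every remaining block overlaps one of these, and no 5 of the listed blocks are pairwise disjoint, so 4 is the maximum.

4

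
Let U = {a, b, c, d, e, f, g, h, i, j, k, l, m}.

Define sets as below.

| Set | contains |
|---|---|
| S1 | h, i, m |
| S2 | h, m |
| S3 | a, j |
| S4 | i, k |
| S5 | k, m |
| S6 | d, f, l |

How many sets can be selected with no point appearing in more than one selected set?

S2, S3, S4, S6 are pairwise disjoint (S2={h,m}; S3={a,j}; S4={i,k}; S6={d,f,l}).
Every remaining set overlaps one of these, and no 5 of the listed sets are pairwise disjoint, so 4 is the maximum.

4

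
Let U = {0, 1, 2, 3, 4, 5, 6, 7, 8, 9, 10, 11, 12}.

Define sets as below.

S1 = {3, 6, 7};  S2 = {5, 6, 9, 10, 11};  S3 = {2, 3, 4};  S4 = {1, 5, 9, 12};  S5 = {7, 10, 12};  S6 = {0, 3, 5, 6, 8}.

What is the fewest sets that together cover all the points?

5

S1 and S2 and S3 and S4 and S6 together: S1 ∪ S2 ∪ S3 ∪ S4 ∪ S6 = {0, 1, 2, 3, 4, 5, 6, 7, 8, 9, 10, 11, 12} — every point is covered.
No 4 of the 6 sets cover everything (all 15 combinations miss at least one point), so 5 is optimal.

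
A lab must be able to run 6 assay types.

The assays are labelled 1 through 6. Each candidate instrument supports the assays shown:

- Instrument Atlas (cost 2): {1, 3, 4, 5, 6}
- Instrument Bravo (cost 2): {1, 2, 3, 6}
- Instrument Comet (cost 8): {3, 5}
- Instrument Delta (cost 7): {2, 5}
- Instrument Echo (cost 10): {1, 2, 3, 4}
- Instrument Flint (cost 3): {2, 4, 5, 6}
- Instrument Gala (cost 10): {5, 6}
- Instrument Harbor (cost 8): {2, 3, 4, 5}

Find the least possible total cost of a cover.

Atlas, Bravo together cover every assay (Atlas ∪ Bravo = {1, 2, 3, 4, 5, 6}); total cost 2 + 2 = 4.
No covering selection has total cost below 4.

4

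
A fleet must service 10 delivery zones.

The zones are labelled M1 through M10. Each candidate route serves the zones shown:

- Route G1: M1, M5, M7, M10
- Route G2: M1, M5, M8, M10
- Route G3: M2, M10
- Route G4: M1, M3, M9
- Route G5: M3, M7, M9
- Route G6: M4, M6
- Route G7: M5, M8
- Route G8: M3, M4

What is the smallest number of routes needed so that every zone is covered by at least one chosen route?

4

G2 and G3 and G5 and G6 together: G2 ∪ G3 ∪ G5 ∪ G6 = {M1, M2, M3, M4, M5, M6, M7, M8, M9, M10} — every zone is covered.
Only G3 contains M2, so G3 is forced; the remaining 8 zones need at least 3 more routes (each remaining route adds at most 3) — so at least 4 routes are needed, and 4 is optimal.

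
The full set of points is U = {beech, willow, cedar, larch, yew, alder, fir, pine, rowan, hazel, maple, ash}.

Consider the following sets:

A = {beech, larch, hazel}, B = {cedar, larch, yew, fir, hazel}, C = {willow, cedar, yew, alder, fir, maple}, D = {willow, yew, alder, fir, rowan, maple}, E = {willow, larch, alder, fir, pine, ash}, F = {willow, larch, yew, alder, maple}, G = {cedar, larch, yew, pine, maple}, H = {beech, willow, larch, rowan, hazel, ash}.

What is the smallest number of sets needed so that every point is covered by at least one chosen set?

3

C, E, and H cover everything between them: the union {beech, willow, cedar, larch, yew, alder, fir, pine, rowan, hazel, maple, ash} is all of U.
No 2 of the 8 sets cover everything (all 28 combinations miss at least one point), so 3 is optimal.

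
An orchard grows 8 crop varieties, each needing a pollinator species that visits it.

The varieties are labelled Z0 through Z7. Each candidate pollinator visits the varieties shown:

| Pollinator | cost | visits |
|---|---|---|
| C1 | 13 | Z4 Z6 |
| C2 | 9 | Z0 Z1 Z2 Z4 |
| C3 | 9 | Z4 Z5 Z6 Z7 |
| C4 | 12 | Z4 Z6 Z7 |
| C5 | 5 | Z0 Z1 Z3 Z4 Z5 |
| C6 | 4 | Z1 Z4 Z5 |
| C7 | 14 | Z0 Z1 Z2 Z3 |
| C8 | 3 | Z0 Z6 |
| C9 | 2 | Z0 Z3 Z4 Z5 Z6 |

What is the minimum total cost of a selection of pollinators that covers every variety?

20

C2, C3, C9 together cover every variety (C2 ∪ C3 ∪ C9 = {Z0, Z1, Z2, Z3, Z4, Z5, Z6, Z7}); total cost 9 + 9 + 2 = 20.
The greedy pick C9, C6, C2, C3 costs 24; no covering selection beats 20.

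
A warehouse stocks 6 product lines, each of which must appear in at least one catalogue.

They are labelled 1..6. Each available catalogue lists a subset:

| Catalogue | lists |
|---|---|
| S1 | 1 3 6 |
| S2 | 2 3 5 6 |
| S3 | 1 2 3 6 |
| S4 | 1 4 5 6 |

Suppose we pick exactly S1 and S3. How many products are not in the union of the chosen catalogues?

2

Union of S1, S3 = {1, 2, 3, 6}.
Not covered: 4, 5 — 2 products.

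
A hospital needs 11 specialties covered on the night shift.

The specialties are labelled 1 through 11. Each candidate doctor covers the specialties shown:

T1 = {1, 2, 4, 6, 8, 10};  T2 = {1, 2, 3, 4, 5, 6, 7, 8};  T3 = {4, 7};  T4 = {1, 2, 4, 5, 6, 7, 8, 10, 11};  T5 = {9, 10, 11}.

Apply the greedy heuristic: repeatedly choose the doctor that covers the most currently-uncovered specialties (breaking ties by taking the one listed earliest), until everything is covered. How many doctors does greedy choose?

3

Greedy: pick T4 (covers 9 new) → pick T2 (covers 1 new) → pick T5 (covers 1 new). Total picks: 3.
(The true minimum cover uses only 2 doctors, so greedy is not optimal here.)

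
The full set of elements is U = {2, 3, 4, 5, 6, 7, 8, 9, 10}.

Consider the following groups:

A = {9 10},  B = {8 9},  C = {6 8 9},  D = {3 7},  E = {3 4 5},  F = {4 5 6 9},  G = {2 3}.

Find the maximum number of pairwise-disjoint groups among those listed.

A, D are pairwise disjoint (A={9,10}; D={3,7}).
Every remaining group overlaps one of these, and no 3 of the listed groups are pairwise disjoint, so 2 is the maximum.

2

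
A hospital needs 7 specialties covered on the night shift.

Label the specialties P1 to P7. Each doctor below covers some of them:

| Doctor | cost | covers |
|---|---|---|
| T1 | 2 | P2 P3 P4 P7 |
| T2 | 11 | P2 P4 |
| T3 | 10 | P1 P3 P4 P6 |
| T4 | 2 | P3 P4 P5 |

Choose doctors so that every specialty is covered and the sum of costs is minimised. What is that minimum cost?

14

T1, T3, T4 together cover every specialty (T1 ∪ T3 ∪ T4 = {P1, P2, P3, P4, P5, P6, P7}); total cost 2 + 10 + 2 = 14.
No covering selection has total cost below 14.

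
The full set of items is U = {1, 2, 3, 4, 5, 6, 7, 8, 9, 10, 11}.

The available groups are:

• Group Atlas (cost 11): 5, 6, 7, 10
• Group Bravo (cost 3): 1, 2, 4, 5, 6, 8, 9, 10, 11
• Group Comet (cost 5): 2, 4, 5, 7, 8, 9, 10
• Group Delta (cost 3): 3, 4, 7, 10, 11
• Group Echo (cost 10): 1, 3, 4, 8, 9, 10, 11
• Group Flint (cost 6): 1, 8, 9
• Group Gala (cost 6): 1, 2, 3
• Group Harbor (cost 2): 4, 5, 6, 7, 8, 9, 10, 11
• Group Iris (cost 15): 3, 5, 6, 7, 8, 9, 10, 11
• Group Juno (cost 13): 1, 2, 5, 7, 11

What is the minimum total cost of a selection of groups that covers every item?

Bravo, Delta together cover every item (Bravo ∪ Delta = {1, 2, 3, 4, 5, 6, 7, 8, 9, 10, 11}); total cost 3 + 3 = 6.
The greedy pick Harbor, Bravo, Delta costs 8; no covering selection beats 6.

6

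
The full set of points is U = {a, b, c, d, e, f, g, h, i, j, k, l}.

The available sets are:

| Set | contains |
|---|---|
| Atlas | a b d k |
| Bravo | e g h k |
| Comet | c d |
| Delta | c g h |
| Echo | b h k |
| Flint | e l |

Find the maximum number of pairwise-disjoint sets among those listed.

3

Comet, Echo, Flint are pairwise disjoint (Comet={c,d}; Echo={b,h,k}; Flint={e,l}).
Every remaining set overlaps one of these, and no 4 of the listed sets are pairwise disjoint, so 3 is the maximum.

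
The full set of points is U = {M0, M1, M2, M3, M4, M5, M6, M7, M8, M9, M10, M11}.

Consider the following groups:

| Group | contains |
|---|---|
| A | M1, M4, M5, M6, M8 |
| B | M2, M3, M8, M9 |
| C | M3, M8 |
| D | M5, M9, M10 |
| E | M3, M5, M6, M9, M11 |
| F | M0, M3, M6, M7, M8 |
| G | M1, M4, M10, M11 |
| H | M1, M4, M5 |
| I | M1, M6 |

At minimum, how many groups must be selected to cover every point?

4

B, D, F, and G cover everything between them: the union {M0, M1, M2, M3, M4, M5, M6, M7, M8, M9, M10, M11} is all of U.
No 3 of the 9 groups cover everything (all 84 combinations miss at least one point), so 4 is optimal.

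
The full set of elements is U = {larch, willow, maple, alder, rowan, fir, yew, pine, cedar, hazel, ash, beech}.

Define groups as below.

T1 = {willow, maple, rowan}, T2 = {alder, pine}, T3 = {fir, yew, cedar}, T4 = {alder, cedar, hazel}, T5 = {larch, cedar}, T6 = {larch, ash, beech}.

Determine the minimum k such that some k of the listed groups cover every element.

Take {T1, T2, T3, T4, T6}. Their union is {larch, willow, maple, alder, rowan, fir, yew, pine, cedar, hazel, ash, beech}, which is all 12 elements.
Only T2 contains pine, so T2 is forced; the remaining 10 elements need at least 4 more groups (each remaining group adds at most 3) — so at least 5 groups are needed, and 5 is optimal.

5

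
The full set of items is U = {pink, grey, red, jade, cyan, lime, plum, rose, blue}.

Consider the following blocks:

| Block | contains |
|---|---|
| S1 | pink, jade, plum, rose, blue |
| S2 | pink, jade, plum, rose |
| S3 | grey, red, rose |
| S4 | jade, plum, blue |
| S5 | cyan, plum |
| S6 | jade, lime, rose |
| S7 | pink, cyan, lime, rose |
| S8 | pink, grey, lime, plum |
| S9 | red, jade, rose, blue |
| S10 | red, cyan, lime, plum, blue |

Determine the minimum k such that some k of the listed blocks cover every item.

3

S1, S3, and S10 cover everything between them: the union {pink, grey, red, jade, cyan, lime, plum, rose, blue} is all of U.
No 2 of the 10 blocks cover everything (all 45 combinations miss at least one item), so 3 is optimal.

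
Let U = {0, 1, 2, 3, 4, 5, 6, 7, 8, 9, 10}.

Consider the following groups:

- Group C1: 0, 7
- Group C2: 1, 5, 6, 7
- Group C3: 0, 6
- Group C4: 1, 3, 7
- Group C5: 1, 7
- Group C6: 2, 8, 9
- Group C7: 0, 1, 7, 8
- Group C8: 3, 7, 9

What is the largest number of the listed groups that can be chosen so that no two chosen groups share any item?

3

C3, C5, C6 are pairwise disjoint (C3={0,6}; C5={1,7}; C6={2,8,9}).
Every remaining group overlaps one of these, and no 4 of the listed groups are pairwise disjoint, so 3 is the maximum.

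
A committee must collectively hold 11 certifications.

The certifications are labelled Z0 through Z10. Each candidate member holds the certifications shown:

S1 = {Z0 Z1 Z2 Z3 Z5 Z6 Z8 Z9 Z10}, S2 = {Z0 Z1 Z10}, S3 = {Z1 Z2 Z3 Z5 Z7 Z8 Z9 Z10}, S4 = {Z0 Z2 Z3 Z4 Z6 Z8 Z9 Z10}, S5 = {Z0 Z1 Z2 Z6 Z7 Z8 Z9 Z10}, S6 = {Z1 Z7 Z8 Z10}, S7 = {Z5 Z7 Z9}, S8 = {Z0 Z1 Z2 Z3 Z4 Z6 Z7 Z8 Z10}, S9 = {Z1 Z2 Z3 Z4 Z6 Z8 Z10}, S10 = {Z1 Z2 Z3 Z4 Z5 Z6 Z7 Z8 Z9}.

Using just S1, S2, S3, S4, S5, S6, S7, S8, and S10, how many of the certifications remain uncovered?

Union of S1, S2, S3, S4, S5, S6, S7, S8, S10 = {Z0, Z1, Z2, Z3, Z4, Z5, Z6, Z7, Z8, Z9, Z10} — that's every certification, so 0 are uncovered.

0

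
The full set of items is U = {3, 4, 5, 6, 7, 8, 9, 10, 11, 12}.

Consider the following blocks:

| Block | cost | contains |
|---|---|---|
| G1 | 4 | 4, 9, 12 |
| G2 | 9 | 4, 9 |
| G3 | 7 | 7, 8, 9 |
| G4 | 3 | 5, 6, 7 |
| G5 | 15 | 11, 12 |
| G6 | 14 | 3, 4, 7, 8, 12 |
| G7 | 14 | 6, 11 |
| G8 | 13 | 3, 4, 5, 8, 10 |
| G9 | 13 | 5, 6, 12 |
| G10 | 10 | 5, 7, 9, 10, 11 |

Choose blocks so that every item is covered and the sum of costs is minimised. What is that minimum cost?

G4, G6, G10 together cover every item (G4 ∪ G6 ∪ G10 = {3, 4, 5, 6, 7, 8, 9, 10, 11, 12}); total cost 3 + 14 + 10 = 27.
The greedy pick G4, G1, G8, G10 costs 30; no covering selection beats 27.

27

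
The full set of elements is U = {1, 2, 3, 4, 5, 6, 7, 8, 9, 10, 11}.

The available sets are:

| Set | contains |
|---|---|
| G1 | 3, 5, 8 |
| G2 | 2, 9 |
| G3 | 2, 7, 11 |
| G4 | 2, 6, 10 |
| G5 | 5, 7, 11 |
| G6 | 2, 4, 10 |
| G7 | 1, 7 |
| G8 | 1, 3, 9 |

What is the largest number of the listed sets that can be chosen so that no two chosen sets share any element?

G4, G5, G8 are pairwise disjoint (G4={2,6,10}; G5={5,7,11}; G8={1,3,9}).
Every remaining set overlaps one of these, and no 4 of the listed sets are pairwise disjoint, so 3 is the maximum.

3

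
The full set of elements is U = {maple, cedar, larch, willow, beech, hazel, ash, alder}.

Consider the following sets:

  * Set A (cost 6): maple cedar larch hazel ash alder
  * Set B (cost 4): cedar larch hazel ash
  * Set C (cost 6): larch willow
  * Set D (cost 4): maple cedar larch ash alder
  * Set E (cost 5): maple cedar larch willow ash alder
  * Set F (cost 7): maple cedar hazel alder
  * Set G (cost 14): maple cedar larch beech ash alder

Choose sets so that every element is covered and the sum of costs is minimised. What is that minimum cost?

B, E, G together cover every element (B ∪ E ∪ G = {maple, cedar, larch, willow, beech, hazel, ash, alder}); total cost 4 + 5 + 14 = 23.
The greedy pick D, B, E, G costs 27; no covering selection beats 23.

23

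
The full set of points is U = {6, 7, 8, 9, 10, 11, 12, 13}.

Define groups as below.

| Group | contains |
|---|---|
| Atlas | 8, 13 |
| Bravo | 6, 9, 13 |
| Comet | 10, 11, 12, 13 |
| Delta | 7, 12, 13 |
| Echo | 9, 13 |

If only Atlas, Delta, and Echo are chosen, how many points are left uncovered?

Union of Atlas, Delta, Echo = {7, 8, 9, 12, 13}.
Not covered: 6, 10, 11 — 3 points.

3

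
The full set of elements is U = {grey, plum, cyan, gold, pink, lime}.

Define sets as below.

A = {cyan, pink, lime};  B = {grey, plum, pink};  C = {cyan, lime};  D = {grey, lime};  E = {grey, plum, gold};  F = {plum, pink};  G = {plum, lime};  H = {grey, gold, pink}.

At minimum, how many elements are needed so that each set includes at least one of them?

3

Take T = {plum, gold, lime}. Each listed set contains at least one of these, so T is a hitting set of size 3.
No choice of 2 elements meets every set, so 3 is the minimum.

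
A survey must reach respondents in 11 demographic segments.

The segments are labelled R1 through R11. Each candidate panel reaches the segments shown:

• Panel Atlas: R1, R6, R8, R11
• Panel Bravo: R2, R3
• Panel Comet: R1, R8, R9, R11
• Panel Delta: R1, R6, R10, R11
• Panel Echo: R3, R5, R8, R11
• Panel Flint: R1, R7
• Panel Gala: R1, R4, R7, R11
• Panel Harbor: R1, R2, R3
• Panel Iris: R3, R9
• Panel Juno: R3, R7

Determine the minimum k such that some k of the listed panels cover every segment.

Take {Bravo, Delta, Echo, Gala, Iris}. Their union is {R1, R2, R3, R4, R5, R6, R7, R8, R9, R10, R11}, which is all 11 segments.
No 4 of the 10 panels cover everything (all 210 combinations miss at least one segment), so 5 is optimal.

5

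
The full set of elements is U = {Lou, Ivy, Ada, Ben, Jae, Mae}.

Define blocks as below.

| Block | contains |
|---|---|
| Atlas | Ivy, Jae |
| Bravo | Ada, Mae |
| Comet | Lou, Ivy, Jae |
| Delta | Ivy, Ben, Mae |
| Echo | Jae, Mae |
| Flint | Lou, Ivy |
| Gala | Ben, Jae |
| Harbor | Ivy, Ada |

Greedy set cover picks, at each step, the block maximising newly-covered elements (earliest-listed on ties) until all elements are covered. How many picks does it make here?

Greedy: pick Comet (covers 3 new) → pick Bravo (covers 2 new) → pick Delta (covers 1 new). Total picks: 3.

3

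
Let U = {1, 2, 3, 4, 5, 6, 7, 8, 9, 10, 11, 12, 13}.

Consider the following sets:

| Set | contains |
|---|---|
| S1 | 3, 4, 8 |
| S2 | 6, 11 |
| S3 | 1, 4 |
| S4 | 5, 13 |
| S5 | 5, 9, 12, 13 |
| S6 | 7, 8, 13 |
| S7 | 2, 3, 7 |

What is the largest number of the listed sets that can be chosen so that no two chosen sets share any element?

4

S2, S3, S5, S7 are pairwise disjoint (S2={6,11}; S3={1,4}; S5={5,9,12,13}; S7={2,3,7}).
Every remaining set overlaps one of these, and no 5 of the listed sets are pairwise disjoint, so 4 is the maximum.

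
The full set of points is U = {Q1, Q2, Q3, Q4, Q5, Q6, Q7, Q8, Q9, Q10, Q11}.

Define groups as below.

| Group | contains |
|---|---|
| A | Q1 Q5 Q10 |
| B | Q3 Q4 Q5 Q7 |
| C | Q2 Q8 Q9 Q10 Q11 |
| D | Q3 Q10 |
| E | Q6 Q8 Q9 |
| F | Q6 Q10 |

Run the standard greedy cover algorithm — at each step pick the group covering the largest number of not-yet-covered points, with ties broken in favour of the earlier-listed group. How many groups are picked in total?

4

Greedy: pick C (covers 5 new) → pick B (covers 4 new) → pick A (covers 1 new) → pick E (covers 1 new). Total picks: 4.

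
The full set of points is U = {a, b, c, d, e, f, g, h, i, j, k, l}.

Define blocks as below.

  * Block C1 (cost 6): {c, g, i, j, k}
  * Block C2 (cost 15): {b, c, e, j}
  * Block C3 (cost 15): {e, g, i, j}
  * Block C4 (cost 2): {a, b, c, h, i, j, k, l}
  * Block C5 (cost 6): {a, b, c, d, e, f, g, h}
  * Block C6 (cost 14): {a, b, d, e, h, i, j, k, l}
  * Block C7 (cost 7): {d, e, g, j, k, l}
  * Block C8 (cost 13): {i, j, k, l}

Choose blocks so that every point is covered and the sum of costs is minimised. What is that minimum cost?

8

C4, C5 together cover every point (C4 ∪ C5 = {a, b, c, d, e, f, g, h, i, j, k, l}); total cost 2 + 6 = 8.
No covering selection has total cost below 8.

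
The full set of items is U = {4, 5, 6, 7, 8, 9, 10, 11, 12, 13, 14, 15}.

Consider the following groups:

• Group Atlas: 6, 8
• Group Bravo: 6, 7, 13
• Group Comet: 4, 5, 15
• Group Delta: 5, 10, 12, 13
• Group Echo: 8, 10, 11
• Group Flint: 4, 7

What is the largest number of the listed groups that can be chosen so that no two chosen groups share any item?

3

Atlas, Delta, Flint are pairwise disjoint (Atlas={6,8}; Delta={5,10,12,13}; Flint={4,7}).
Every remaining group overlaps one of these, and no 4 of the listed groups are pairwise disjoint, so 3 is the maximum.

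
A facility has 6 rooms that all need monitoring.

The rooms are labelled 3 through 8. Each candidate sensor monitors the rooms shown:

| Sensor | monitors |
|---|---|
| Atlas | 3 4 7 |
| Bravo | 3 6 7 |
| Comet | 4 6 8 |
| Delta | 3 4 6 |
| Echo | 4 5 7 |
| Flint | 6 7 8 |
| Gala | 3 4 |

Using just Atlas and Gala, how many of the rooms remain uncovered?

Union of Atlas, Gala = {3, 4, 7}.
Not covered: 5, 6, 8 — 3 rooms.

3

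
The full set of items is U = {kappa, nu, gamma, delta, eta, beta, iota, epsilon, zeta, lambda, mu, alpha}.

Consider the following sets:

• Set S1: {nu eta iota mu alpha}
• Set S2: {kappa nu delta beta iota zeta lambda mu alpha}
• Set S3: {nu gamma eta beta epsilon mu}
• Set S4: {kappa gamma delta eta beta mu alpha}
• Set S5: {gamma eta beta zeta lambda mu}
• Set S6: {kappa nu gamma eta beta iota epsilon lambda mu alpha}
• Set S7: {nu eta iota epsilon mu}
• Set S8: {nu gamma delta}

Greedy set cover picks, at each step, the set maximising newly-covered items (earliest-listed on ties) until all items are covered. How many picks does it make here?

Greedy: pick S6 (covers 10 new) → pick S2 (covers 2 new). Total picks: 2.

2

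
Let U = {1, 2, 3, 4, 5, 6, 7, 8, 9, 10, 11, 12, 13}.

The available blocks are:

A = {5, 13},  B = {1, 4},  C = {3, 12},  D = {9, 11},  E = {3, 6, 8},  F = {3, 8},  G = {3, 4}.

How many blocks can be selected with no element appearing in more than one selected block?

A, B, D, F are pairwise disjoint (A={5,13}; B={1,4}; D={9,11}; F={3,8}).
Every remaining block overlaps one of these, and no 5 of the listed blocks are pairwise disjoint, so 4 is the maximum.

4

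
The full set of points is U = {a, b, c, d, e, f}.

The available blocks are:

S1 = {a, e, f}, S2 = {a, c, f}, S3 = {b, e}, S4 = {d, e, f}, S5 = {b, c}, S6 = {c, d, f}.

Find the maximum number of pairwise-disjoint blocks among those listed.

S2, S3 are pairwise disjoint (S2={a,c,f}; S3={b,e}).
Every remaining block overlaps one of these, and no 3 of the listed blocks are pairwise disjoint, so 2 is the maximum.

2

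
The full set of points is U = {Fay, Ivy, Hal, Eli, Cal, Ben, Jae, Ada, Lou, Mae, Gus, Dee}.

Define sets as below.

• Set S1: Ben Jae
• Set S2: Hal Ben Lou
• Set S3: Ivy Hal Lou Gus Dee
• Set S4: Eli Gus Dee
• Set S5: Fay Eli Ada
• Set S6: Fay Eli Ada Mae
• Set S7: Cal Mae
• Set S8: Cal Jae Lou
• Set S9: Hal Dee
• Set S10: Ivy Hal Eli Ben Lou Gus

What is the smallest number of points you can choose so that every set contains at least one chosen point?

4

H = {Hal, Eli, Cal, Ben} meets every set (each contains at least one member of H), and |H| = 4.
The sets S1, S5, S7, S9 are pairwise disjoint, so any hitting set needs a separate point for each — at least 4. Hence 4 is optimal.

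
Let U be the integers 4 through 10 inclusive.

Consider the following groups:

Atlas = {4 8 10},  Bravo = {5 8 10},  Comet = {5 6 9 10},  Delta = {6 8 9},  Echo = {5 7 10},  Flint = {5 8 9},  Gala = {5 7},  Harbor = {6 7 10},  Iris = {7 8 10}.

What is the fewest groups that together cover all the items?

3

Atlas and Delta and Echo together: Atlas ∪ Delta ∪ Echo = {4, 5, 6, 7, 8, 9, 10} — every item is covered.
Only Atlas contains 4, so Atlas is forced; the remaining 4 items need at least 2 more groups (each remaining group adds at most 3) — so at least 3 groups are needed, and 3 is optimal.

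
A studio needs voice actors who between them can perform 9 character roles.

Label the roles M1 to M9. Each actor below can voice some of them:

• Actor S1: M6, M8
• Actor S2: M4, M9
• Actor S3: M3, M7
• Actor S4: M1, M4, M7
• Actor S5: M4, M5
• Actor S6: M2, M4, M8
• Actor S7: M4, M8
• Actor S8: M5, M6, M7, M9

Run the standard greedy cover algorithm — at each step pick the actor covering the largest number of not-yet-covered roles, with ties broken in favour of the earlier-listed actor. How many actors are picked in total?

4

Greedy: pick S8 (covers 4 new) → pick S6 (covers 3 new) → pick S3 (covers 1 new) → pick S4 (covers 1 new). Total picks: 4.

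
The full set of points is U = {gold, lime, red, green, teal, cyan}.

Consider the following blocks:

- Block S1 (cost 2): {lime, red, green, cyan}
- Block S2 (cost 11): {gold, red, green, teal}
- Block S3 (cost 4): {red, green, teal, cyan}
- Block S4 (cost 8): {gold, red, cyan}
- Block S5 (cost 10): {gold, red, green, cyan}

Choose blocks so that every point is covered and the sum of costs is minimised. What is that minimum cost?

13

S1, S2 together cover every point (S1 ∪ S2 = {gold, lime, red, green, teal, cyan}); total cost 2 + 11 = 13.
The greedy pick S1, S3, S4 costs 14; no covering selection beats 13.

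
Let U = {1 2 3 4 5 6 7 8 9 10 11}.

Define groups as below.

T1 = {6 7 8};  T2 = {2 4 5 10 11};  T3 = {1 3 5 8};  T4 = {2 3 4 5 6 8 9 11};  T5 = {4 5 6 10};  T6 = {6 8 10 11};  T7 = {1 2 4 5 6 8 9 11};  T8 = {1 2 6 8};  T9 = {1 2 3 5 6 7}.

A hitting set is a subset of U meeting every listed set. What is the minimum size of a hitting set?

2

The 2 points {5, 8} hit every group.
The groups T1, T2 are pairwise disjoint, so any hitting set needs a separate point for each — at least 2. Hence 2 is optimal.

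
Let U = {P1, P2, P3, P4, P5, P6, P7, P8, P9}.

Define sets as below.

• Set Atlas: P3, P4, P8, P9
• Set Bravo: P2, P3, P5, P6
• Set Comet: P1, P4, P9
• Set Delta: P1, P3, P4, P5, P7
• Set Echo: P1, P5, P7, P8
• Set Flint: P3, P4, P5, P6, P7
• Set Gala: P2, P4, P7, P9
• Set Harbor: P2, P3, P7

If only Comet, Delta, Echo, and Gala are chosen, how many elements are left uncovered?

1

Union of Comet, Delta, Echo, Gala = {P1, P2, P3, P4, P5, P7, P8, P9}.
Not covered: P6 — 1 element.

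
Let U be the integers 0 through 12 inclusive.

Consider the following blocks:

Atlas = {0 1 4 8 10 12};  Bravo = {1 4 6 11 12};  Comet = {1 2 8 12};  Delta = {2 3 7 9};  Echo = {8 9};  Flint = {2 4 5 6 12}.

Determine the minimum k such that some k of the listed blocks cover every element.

Atlas, Bravo, Delta, and Flint cover everything between them: the union {0, 1, 2, 3, 4, 5, 6, 7, 8, 9, 10, 11, 12} is all of U.
No 3 of the 6 blocks cover everything (all 20 combinations miss at least one element), so 4 is optimal.

4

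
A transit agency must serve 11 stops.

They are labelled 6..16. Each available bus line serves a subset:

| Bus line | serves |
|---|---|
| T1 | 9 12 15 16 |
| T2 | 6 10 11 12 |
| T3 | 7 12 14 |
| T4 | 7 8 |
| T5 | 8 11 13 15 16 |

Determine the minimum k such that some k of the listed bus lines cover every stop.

4

T1 and T2 and T3 and T5 together: T1 ∪ T2 ∪ T3 ∪ T5 = {6, 7, 8, 9, 10, 11, 12, 13, 14, 15, 16} — every stop is covered.
Only T1 contains 9, so T1 is forced; the remaining 7 stops need at least 3 more bus lines (each remaining bus line adds at most 3) — so at least 4 bus lines are needed, and 4 is optimal.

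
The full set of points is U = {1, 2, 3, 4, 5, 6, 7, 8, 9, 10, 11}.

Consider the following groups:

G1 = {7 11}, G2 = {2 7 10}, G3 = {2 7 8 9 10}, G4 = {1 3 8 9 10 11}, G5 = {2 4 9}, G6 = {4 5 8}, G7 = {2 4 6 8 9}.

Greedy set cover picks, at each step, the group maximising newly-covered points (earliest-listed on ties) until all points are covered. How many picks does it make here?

Greedy: pick G4 (covers 6 new) → pick G7 (covers 3 new) → pick G1 (covers 1 new) → pick G6 (covers 1 new). Total picks: 4.

4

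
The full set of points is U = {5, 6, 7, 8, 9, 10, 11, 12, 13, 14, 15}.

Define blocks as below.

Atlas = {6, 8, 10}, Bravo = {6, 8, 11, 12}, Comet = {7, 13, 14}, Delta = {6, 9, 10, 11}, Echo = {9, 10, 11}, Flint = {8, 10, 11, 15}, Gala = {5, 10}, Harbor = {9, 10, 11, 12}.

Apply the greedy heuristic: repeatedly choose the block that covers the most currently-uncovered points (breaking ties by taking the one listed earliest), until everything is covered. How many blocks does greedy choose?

5

Greedy: pick Bravo (covers 4 new) → pick Comet (covers 3 new) → pick Delta (covers 2 new) → pick Flint (covers 1 new) → pick Gala (covers 1 new). Total picks: 5.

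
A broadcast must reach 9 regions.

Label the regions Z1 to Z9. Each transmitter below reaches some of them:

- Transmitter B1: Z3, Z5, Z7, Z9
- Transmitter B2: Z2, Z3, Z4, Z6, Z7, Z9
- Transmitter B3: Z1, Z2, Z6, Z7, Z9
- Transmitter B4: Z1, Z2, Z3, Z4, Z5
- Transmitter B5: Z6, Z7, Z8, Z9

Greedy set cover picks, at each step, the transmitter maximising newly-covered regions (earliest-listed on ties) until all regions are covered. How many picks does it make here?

Greedy: pick B2 (covers 6 new) → pick B4 (covers 2 new) → pick B5 (covers 1 new). Total picks: 3.
(The true minimum cover uses only 2 transmitters, so greedy is not optimal here.)

3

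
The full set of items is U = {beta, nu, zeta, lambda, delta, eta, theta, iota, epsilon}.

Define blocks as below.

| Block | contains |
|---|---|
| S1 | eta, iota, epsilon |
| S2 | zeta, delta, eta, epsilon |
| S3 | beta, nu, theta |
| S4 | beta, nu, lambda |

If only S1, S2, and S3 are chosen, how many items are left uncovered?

1

Union of S1, S2, S3 = {beta, nu, zeta, delta, eta, theta, iota, epsilon}.
Not covered: lambda — 1 item.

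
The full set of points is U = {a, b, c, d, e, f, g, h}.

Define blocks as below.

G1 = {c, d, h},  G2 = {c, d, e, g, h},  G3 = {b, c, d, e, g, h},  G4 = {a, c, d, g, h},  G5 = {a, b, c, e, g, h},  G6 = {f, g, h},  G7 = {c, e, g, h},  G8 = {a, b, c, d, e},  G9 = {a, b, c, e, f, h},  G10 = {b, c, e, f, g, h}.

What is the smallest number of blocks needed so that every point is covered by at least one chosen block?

2

G3 and G9 together: G3 ∪ G9 = {a, b, c, d, e, f, g, h} — every point is covered.
No single block has all 8 points (the largest, G3, has 6), so 2 is optimal.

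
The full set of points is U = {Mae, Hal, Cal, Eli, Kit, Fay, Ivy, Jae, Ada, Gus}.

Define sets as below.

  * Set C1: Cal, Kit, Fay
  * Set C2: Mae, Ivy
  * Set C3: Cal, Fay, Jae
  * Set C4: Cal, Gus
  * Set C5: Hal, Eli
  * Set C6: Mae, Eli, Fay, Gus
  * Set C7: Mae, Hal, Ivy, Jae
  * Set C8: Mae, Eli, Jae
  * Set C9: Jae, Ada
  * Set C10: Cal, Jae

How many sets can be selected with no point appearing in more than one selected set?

C1, C2, C5, C9 are pairwise disjoint (C1={Cal,Kit,Fay}; C2={Mae,Ivy}; C5={Hal,Eli}; C9={Jae,Ada}).
Every remaining set overlaps one of these, and no 5 of the listed sets are pairwise disjoint, so 4 is the maximum.

4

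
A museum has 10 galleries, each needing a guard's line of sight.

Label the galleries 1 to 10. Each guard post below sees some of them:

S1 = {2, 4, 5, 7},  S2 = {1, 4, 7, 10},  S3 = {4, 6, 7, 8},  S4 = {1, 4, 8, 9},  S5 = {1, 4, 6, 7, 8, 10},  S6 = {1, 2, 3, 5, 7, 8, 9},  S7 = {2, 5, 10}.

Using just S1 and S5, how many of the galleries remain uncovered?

Union of S1, S5 = {1, 2, 4, 5, 6, 7, 8, 10}.
Not covered: 3, 9 — 2 galleries.

2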